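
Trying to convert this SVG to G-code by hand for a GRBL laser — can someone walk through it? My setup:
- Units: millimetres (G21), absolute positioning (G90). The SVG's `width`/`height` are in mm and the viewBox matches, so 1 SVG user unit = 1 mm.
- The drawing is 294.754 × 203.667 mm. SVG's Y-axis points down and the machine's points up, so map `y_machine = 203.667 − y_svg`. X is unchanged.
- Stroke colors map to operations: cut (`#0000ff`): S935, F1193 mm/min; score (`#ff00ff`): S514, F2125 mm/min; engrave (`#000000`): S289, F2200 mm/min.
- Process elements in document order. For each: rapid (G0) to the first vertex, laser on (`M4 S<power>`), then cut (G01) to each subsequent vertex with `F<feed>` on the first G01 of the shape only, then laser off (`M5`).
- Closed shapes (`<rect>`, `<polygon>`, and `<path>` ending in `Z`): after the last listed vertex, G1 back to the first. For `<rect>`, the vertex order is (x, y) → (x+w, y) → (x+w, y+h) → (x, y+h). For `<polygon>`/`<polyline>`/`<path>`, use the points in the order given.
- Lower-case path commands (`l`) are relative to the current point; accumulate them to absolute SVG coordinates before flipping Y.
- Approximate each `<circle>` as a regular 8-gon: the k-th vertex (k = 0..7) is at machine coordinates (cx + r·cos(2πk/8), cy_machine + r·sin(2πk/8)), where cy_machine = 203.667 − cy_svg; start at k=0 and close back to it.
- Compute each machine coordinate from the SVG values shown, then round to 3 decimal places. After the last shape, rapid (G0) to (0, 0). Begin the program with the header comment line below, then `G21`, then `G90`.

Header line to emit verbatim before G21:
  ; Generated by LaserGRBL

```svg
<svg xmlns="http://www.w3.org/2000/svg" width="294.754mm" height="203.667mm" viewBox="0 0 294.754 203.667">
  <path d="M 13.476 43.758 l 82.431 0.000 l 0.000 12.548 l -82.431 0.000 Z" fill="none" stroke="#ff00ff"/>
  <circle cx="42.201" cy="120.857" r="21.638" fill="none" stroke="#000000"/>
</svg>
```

Since the viewBox matches the mm dimensions, user units are millimetres directly. The only transform is the Y-flip y_m = 203.667 − y_svg.

Shape 1 is a rectangle drawn with `<path>`. Its stroke #ff00ff means score at S514, F2125. After flipping Y the toolpath is (13.476,159.909) → (95.907,159.909) → (95.907,147.361) → (13.476,147.361) → (13.476,159.909), returning to the start.

Shape 2 is a circle drawn with `<circle>`. Its stroke #000000 means engrave at S289, F2200. After flipping Y the toolpath is (63.839,82.810) → (57.501,98.110) → (42.201,104.448) → (26.901,98.110) → (20.563,82.810) → (26.901,67.510) → (42.201,61.172) → (57.501,67.510) → (63.839,82.810), returning to the start.

; Generated by LaserGRBL
G21
G90
G0 X13.476 Y159.909
M4 S514
G01 X95.907 Y159.909 F2125
G01 X95.907 Y147.361
G01 X13.476 Y147.361
G01 X13.476 Y159.909
M5
G0 X63.839 Y82.810
M4 S289
G01 X57.501 Y98.110 F2200
G01 X42.201 Y104.448
G01 X26.901 Y98.110
G01 X20.563 Y82.810
G01 X26.901 Y67.510
G01 X42.201 Y61.172
G01 X57.501 Y67.510
G01 X63.839 Y82.810
M5
G0 X0.000 Y0.000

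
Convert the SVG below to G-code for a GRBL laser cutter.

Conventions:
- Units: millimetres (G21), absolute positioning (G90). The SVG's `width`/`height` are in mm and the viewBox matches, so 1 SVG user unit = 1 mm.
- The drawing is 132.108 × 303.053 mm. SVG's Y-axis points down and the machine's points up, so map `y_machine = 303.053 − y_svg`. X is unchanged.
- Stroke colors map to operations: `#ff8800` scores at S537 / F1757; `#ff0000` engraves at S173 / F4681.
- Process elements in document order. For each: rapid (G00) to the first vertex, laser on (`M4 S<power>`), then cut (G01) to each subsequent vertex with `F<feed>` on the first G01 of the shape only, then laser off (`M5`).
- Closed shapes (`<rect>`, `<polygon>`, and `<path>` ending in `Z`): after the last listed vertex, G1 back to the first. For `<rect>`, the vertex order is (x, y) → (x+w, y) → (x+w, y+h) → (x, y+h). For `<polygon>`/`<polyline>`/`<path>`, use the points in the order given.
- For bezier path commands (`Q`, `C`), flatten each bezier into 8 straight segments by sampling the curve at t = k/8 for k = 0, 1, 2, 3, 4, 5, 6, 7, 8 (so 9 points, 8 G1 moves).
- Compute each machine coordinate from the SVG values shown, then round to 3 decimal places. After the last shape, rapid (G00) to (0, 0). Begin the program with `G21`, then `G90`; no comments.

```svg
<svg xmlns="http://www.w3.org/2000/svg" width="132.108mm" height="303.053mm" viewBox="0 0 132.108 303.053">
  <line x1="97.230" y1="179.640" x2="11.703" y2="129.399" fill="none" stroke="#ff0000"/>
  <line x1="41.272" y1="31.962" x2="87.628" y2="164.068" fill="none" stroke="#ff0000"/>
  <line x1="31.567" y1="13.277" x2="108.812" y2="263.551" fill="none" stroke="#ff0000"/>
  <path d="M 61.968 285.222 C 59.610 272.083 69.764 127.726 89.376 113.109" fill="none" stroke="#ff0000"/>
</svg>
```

G21
G90
G00 X97.230 Y123.413
M4 S173
G01 X11.703 Y173.654 F4681
M5
G00 X41.272 Y271.091
M4 S173
G01 X87.628 Y138.985 F4681
M5
G00 X31.567 Y289.776
M4 S173
G01 X108.812 Y39.502 F4681
M5
G00 X61.968 Y17.831
M4 S173
G01 X61.664 Y28.399 F4681
G01 X62.498 Y48.211
G01 X64.433 Y74.209
G01 X67.433 Y103.333
G01 X71.464 Y132.527
G01 X76.488 Y158.732
G01 X82.471 Y178.891
G01 X89.376 Y189.944
M5
G00 X0.000 Y0.000

Since the viewBox matches the mm dimensions, user units are millimetres directly. The only transform is the Y-flip y_m = 303.053 − y_svg.

Shape 1 is a line segment drawn with `<line>`. Its stroke #ff0000 means engrave at S173, F4681. After flipping Y the toolpath is (97.230,123.413) → (11.703,173.654).

Shape 2 is a line segment drawn with `<line>`. Its stroke #ff0000 means engrave at S173, F4681. After flipping Y the toolpath is (41.272,271.091) → (87.628,138.985).

Shape 3 is a line segment drawn with `<line>`. Its stroke #ff0000 means engrave at S173, F4681. After flipping Y the toolpath is (31.567,289.776) → (108.812,39.502).

Shape 4 is a cubic bezier drawn with `<path>`. Its stroke #ff0000 means engrave at S173, F4681. After flipping Y the toolpath is (61.968,17.831) → (61.664,28.399) → (62.498,48.211) → (64.433,74.209) → (67.433,103.333) → (71.464,132.527) → (76.488,158.732) → (82.471,178.891) → (89.376,189.944).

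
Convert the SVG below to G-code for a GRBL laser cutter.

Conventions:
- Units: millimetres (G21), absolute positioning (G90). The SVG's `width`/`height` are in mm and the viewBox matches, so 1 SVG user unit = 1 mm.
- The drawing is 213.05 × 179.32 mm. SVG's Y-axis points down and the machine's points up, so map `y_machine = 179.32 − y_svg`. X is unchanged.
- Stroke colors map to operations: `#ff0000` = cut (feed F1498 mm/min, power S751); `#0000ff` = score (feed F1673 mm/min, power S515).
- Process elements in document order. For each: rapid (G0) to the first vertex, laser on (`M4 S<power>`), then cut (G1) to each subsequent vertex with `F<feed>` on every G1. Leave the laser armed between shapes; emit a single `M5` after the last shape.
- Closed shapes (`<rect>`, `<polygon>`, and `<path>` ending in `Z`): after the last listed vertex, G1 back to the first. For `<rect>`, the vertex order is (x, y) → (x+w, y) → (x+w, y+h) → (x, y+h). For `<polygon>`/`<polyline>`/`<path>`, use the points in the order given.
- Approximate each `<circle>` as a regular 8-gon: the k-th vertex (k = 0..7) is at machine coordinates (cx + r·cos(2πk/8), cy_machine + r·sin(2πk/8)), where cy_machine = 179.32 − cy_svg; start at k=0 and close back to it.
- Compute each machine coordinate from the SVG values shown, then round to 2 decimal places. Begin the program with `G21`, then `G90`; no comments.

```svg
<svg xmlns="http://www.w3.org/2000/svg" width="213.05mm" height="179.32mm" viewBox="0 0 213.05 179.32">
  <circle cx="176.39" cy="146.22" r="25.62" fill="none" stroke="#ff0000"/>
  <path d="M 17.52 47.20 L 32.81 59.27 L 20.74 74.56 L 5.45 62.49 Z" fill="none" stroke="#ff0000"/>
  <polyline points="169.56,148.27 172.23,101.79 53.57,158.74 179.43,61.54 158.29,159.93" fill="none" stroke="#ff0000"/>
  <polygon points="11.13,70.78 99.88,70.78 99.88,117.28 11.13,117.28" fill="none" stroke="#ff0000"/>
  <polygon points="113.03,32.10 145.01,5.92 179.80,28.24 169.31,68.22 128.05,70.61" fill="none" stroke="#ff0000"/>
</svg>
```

Since the viewBox matches the mm dimensions, user units are millimetres directly. The only transform is the Y-flip y_m = 179.32 − y_svg.

Shape 1 is a circle drawn with `<circle>`. Its stroke #ff0000 means cut at S751, F1498. After flipping Y the toolpath is (202.01,33.10) → (194.51,51.22) → (176.39,58.72) → (158.27,51.22) → (150.77,33.10) → (158.27,14.98) → (176.39,7.48) → (194.51,14.98) → (202.01,33.10), returning to the start.

Shape 2 is a regular polygon drawn with `<path>`. Its stroke #ff0000 means cut at S751, F1498. After flipping Y the toolpath is (17.52,132.12) → (32.81,120.05) → (20.74,104.76) → (5.45,116.83) → (17.52,132.12), returning to the start.

Shape 3 is a open polyline drawn with `<polyline>`. Its stroke #ff0000 means cut at S751, F1498. After flipping Y the toolpath is (169.56,31.05) → (172.23,77.53) → (53.57,20.58) → (179.43,117.78) → (158.29,19.39).

Shape 4 is a rectangle drawn with `<polygon>`. Its stroke #ff0000 means cut at S751, F1498. After flipping Y the toolpath is (11.13,108.54) → (99.88,108.54) → (99.88,62.04) → (11.13,62.04) → (11.13,108.54), returning to the start.

Shape 5 is a regular polygon drawn with `<polygon>`. Its stroke #ff0000 means cut at S751, F1498. After flipping Y the toolpath is (113.03,147.22) → (145.01,173.40) → (179.80,151.08) → (169.31,111.10) → (128.05,108.71) → (113.03,147.22), returning to the start.

G21
G90
G0 X202.01 Y33.10
M4 S751
G1 X194.51 Y51.22 F1498
G1 X176.39 Y58.72 F1498
G1 X158.27 Y51.22 F1498
G1 X150.77 Y33.10 F1498
G1 X158.27 Y14.98 F1498
G1 X176.39 Y7.48 F1498
G1 X194.51 Y14.98 F1498
G1 X202.01 Y33.10 F1498
G0 X17.52 Y132.12
M4 S751
G1 X32.81 Y120.05 F1498
G1 X20.74 Y104.76 F1498
G1 X5.45 Y116.83 F1498
G1 X17.52 Y132.12 F1498
G0 X169.56 Y31.05
M4 S751
G1 X172.23 Y77.53 F1498
G1 X53.57 Y20.58 F1498
G1 X179.43 Y117.78 F1498
G1 X158.29 Y19.39 F1498
G0 X11.13 Y108.54
M4 S751
G1 X99.88 Y108.54 F1498
G1 X99.88 Y62.04 F1498
G1 X11.13 Y62.04 F1498
G1 X11.13 Y108.54 F1498
G0 X113.03 Y147.22
M4 S751
G1 X145.01 Y173.40 F1498
G1 X179.80 Y151.08 F1498
G1 X169.31 Y111.10 F1498
G1 X128.05 Y108.71 F1498
G1 X113.03 Y147.22 F1498
M5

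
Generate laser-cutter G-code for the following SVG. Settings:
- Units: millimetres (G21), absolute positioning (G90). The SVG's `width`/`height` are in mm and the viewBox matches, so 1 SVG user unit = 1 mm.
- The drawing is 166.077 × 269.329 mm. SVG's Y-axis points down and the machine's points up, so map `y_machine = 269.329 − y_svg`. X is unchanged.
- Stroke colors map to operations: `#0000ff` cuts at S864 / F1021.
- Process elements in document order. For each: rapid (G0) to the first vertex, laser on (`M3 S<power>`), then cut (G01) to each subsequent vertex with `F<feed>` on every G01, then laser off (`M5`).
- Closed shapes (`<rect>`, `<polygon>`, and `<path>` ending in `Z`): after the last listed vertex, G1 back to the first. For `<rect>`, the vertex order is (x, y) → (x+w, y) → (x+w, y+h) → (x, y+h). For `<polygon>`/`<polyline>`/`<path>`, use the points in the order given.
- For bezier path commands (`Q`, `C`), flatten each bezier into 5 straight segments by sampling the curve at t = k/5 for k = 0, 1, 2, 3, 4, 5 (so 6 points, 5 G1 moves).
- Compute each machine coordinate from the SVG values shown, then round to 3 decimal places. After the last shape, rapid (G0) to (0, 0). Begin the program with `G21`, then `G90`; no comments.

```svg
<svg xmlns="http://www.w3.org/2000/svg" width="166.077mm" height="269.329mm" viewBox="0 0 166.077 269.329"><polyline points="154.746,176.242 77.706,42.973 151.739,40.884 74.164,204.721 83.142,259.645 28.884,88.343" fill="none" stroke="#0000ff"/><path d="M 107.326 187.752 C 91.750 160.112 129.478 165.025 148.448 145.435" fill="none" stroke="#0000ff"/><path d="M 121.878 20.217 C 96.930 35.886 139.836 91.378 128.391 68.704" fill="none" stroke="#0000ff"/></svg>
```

G21
G90
G0 X154.746 Y93.087
M3 S864
G01 X77.706 Y226.356 F1021
G01 X151.739 Y228.445 F1021
G01 X74.164 Y64.608 F1021
G01 X83.142 Y9.684 F1021
G01 X28.884 Y180.986 F1021
M5
G0 X107.326 Y81.577
M3 S864
G01 X103.800 Y94.711 F1021
G01 X109.609 Y102.771 F1021
G01 X121.292 Y108.496 F1021
G01 X135.392 Y114.624 F1021
G01 X148.448 Y123.894 F1021
M5
G0 X121.878 Y249.112
M3 S864
G01 X114.074 Y235.876 F1021
G01 X116.689 Y218.745 F1021
G01 X123.858 Y203.385 F1021
G01 X129.714 Y195.457 F1021
G01 X128.391 Y200.625 F1021
M5
G0 X0.000 Y0.000

1 u = 1 mm; y_m = 269.329 − y.

[1] `<polyline>` open polyline, #0000ff→cut S864 F1021: (154.746,93.087) → (77.706,226.356) → (151.739,228.445) → (74.164,64.608) → (83.142,9.684) → (28.884,180.986)

[2] `<path>` cubic bezier, #0000ff→cut S864 F1021: (107.326,81.577) → (103.800,94.711) → (109.609,102.771) → (121.292,108.496) → (135.392,114.624) → (148.448,123.894)

[3] `<path>` cubic bezier, #0000ff→cut S864 F1021: (121.878,249.112) → (114.074,235.876) → (116.689,218.745) → (123.858,203.385) → (129.714,195.457) → (128.391,200.625)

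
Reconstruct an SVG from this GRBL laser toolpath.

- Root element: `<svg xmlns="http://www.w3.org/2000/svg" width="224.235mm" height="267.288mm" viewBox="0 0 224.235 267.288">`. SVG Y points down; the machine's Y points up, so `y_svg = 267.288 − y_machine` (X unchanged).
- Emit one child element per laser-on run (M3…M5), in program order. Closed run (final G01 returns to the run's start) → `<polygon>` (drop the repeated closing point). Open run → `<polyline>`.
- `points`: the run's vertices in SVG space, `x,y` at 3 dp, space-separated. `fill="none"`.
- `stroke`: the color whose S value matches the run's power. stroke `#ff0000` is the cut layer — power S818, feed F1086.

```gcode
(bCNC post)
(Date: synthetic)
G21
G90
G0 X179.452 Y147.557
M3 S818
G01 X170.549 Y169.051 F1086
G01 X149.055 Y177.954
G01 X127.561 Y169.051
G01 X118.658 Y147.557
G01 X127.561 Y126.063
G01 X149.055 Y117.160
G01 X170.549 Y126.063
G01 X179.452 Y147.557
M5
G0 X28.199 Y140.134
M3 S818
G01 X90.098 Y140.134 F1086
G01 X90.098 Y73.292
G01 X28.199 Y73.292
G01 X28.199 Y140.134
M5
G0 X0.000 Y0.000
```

<svg xmlns="http://www.w3.org/2000/svg" width="224.235mm" height="267.288mm" viewBox="0 0 224.235 267.288">
  <polygon points="179.452,119.731 170.549,98.237 149.055,89.334 127.561,98.237 118.658,119.731 127.561,141.225 149.055,150.128 170.549,141.225" fill="none" stroke="#ff0000"/>
  <polygon points="28.199,127.154 90.098,127.154 90.098,193.996 28.199,193.996" fill="none" stroke="#ff0000"/>
</svg>

Each laser-on run becomes one SVG element. Flip Y back into SVG space with y_svg = 267.288 − y_machine. Every run uses S818, so all elements get stroke `#ff0000` (cut).

Run 1: The run returns to its start, so emit a `<polygon>` with points (Y-flipped): 179.452,119.731 170.549,98.237 149.055,89.334 127.561,98.237 118.658,119.731 127.561,141.225 149.055,150.128 170.549,141.225.

Run 2: The run returns to its start, so emit a `<polygon>` with points (Y-flipped): 28.199,127.154 90.098,127.154 90.098,193.996 28.199,193.996.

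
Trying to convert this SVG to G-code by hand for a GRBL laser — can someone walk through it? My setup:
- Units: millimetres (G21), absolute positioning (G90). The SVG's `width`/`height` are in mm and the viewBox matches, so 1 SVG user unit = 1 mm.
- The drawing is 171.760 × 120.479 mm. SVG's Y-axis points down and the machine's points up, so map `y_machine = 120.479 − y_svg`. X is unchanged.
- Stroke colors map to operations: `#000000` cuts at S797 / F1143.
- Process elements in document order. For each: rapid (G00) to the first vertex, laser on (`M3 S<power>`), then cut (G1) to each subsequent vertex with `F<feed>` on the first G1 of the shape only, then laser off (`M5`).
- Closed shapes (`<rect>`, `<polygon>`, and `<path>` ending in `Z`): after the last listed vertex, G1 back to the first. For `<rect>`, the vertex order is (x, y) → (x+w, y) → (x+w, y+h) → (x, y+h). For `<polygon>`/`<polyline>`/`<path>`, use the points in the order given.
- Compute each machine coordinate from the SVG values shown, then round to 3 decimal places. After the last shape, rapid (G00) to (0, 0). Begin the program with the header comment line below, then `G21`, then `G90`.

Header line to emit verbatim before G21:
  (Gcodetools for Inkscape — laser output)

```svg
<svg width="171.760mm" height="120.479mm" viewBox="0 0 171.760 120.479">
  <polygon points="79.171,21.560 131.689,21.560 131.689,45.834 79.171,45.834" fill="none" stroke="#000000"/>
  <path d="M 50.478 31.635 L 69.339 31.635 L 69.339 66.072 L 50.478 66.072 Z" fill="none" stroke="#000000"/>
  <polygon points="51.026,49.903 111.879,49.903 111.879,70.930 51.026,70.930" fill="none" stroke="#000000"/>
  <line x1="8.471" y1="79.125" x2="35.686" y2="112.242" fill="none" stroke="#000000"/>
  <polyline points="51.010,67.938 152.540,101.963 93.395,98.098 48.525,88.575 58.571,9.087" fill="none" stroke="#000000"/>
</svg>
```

(Gcodetools for Inkscape — laser output)
G21
G90
G00 X79.171 Y98.919
M3 S797
G1 X131.689 Y98.919 F1143
G1 X131.689 Y74.645
G1 X79.171 Y74.645
G1 X79.171 Y98.919
M5
G00 X50.478 Y88.844
M3 S797
G1 X69.339 Y88.844 F1143
G1 X69.339 Y54.407
G1 X50.478 Y54.407
G1 X50.478 Y88.844
M5
G00 X51.026 Y70.576
M3 S797
G1 X111.879 Y70.576 F1143
G1 X111.879 Y49.549
G1 X51.026 Y49.549
G1 X51.026 Y70.576
M5
G00 X8.471 Y41.354
M3 S797
G1 X35.686 Y8.237 F1143
M5
G00 X51.010 Y52.541
M3 S797
G1 X152.540 Y18.516 F1143
G1 X93.395 Y22.381
G1 X48.525 Y31.904
G1 X58.571 Y111.392
M5
G00 X0.000 Y0.000

Since the viewBox matches the mm dimensions, user units are millimetres directly. The only transform is the Y-flip y_m = 120.479 − y_svg.

Shape 1 is a rectangle drawn with `<polygon>`. Its stroke #000000 means cut at S797, F1143. After flipping Y the toolpath is (79.171,98.919) → (131.689,98.919) → (131.689,74.645) → (79.171,74.645) → (79.171,98.919), returning to the start.

Shape 2 is a rectangle drawn with `<path>`. Its stroke #000000 means cut at S797, F1143. After flipping Y the toolpath is (50.478,88.844) → (69.339,88.844) → (69.339,54.407) → (50.478,54.407) → (50.478,88.844), returning to the start.

Shape 3 is a rectangle drawn with `<polygon>`. Its stroke #000000 means cut at S797, F1143. After flipping Y the toolpath is (51.026,70.576) → (111.879,70.576) → (111.879,49.549) → (51.026,49.549) → (51.026,70.576), returning to the start.

Shape 4 is a line segment drawn with `<line>`. Its stroke #000000 means cut at S797, F1143. After flipping Y the toolpath is (8.471,41.354) → (35.686,8.237).

Shape 5 is a open polyline drawn with `<polyline>`. Its stroke #000000 means cut at S797, F1143. After flipping Y the toolpath is (51.010,52.541) → (152.540,18.516) → (93.395,22.381) → (48.525,31.904) → (58.571,111.392).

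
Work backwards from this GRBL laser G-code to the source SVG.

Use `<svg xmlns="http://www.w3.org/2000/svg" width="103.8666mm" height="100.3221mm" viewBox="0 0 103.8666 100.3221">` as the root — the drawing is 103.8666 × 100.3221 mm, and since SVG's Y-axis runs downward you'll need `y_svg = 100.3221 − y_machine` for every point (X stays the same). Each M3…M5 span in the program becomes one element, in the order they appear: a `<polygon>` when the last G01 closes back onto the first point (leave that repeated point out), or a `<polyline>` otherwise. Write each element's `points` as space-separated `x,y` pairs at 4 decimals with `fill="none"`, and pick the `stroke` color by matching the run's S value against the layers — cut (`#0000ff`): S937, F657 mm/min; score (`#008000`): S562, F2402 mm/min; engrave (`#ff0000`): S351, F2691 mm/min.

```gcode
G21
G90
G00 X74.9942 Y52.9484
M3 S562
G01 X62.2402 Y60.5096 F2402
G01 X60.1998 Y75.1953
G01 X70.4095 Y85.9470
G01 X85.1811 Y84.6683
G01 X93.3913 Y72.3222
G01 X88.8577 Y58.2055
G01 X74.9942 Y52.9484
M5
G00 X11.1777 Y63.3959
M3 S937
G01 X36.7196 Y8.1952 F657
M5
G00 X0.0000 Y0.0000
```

Each laser-on run becomes one SVG element. Flip Y back into SVG space with y_svg = 100.3221 − y_machine.

Run 1: power S562 maps to stroke `#008000` (score). The run returns to its start, so emit a `<polygon>` with points (Y-flipped): 74.9942,47.3737 62.2402,39.8125 60.1998,25.1268 70.4095,14.3751 85.1811,15.6538 93.3913,27.9999 88.8577,42.1166.

Run 2: the run's S937 means `#0000ff` (cut). The run is open, so emit a `<polyline>` with points (Y-flipped): 11.1777,36.9262 36.7196,92.1269.

<svg xmlns="http://www.w3.org/2000/svg" width="103.8666mm" height="100.3221mm" viewBox="0 0 103.8666 100.3221">
  <polygon points="74.9942,47.3737 62.2402,39.8125 60.1998,25.1268 70.4095,14.3751 85.1811,15.6538 93.3913,27.9999 88.8577,42.1166" fill="none" stroke="#008000"/>
  <polyline points="11.1777,36.9262 36.7196,92.1269" fill="none" stroke="#0000ff"/>
</svg>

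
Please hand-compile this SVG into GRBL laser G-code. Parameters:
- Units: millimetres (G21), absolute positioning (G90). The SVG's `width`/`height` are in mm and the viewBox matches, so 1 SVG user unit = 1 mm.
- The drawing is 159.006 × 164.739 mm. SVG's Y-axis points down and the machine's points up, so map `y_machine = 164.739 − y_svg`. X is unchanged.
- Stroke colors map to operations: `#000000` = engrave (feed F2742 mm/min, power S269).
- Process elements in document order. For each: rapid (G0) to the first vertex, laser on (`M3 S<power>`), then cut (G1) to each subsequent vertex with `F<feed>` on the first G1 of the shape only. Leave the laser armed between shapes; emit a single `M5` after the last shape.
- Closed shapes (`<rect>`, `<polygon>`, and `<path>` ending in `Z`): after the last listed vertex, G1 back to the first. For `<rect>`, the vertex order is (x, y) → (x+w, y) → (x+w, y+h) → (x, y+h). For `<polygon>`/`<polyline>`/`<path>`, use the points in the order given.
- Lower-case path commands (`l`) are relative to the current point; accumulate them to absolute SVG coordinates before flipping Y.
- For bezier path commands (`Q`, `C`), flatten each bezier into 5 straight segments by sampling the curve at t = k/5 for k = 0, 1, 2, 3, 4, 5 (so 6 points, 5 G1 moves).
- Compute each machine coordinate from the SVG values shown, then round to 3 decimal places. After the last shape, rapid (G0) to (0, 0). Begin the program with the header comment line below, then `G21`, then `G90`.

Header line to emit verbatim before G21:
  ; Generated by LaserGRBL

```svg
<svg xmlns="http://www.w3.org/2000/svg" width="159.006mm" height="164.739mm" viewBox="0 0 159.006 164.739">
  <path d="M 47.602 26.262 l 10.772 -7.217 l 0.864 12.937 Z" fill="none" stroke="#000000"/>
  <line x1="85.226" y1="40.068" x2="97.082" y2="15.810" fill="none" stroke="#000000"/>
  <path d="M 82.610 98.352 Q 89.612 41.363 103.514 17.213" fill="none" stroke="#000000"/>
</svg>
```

; Generated by LaserGRBL
G21
G90
G0 X47.602 Y138.477
M3 S269
G1 X58.374 Y145.694 F2742
G1 X59.238 Y132.757
G1 X47.602 Y138.477
G0 X85.226 Y124.671
M3 S269
G1 X97.082 Y148.929 F2742
G0 X82.610 Y66.387
M3 S269
G1 X85.687 Y87.869 F2742
G1 X89.316 Y106.724
G1 X93.496 Y122.952
G1 X98.229 Y136.552
G1 X103.514 Y147.526
M5
G0 X0.000 Y0.000

Since the viewBox matches the mm dimensions, user units are millimetres directly. The only transform is the Y-flip y_m = 164.739 − y_svg.

Shape 1 is a regular polygon drawn with `<path>`. Its stroke #000000 means engrave at S269, F2742. After flipping Y the toolpath is (47.602,138.477) → (58.374,145.694) → (59.238,132.757) → (47.602,138.477), returning to the start.

Shape 2 is a line segment drawn with `<line>`. Its stroke #000000 means engrave at S269, F2742. After flipping Y the toolpath is (85.226,124.671) → (97.082,148.929).

Shape 3 is a quadratic bezier drawn with `<path>`. Its stroke #000000 means engrave at S269, F2742. After flipping Y the toolpath is (82.610,66.387) → (85.687,87.869) → (89.316,106.724) → (93.496,122.952) → (98.229,136.552) → (103.514,147.526).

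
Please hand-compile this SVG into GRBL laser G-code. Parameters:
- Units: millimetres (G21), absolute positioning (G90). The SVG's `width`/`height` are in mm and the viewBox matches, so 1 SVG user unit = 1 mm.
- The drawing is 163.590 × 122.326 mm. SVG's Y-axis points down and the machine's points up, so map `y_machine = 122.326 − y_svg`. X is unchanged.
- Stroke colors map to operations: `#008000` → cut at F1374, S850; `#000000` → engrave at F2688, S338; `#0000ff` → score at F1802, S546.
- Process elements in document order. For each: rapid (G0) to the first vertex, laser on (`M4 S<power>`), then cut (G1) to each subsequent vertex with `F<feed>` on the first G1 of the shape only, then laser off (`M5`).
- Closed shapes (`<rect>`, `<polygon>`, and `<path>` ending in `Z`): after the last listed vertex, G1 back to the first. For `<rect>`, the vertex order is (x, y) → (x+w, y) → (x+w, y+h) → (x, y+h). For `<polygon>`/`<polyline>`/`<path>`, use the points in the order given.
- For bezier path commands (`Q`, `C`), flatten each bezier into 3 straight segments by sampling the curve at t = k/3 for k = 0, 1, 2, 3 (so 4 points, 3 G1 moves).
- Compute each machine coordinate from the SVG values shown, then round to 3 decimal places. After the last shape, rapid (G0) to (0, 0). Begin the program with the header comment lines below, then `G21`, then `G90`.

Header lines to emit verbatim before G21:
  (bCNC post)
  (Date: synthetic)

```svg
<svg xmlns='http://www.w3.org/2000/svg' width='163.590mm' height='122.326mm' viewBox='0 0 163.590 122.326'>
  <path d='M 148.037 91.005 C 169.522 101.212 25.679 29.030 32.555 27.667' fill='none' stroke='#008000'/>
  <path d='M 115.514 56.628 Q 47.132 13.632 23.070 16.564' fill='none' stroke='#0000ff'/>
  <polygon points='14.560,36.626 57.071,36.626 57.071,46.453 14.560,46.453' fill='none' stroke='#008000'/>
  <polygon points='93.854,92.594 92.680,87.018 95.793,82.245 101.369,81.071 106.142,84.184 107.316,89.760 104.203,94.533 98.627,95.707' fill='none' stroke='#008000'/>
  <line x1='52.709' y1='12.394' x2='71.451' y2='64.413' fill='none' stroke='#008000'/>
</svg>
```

viewBox `0 0 163.590 122.326` with mm width/height → 1 unit = 1 mm. Flip: y_m = 122.326 − y_svg.

**Shape 1** — `<path>` cubic bezier, stroke `#008000` → cut (S850, F1374). Control points (SVG): P0=(148.037,91.005), P1=(169.522,101.212), P2=(25.679,29.030), P3=(32.555,27.667); sampled at t=k/3. Machine vertices: (148.037,31.321) → (126.118,42.903) → (64.213,75.364) → (32.555,94.659). Open path.

**Shape 2** — `<path>` quadratic bezier, stroke `#0000ff` → score (S546, F1802). Control points (SVG): P0=(115.514,56.628), P1=(47.132,13.632), P2=(23.070,16.564); sampled at t=k/3. Machine vertices: (115.514,65.698) → (74.850,89.259) → (44.036,102.614) → (23.070,105.762). Open path.

**Shape 3** — `<polygon>` rectangle, stroke `#008000` → cut (S850, F1374). Machine vertices: (14.560,85.700) → (57.071,85.700) → (57.071,75.873) → (14.560,75.873) → (14.560,85.700). Closed: final G1 returns to the first vertex.

**Shape 4** — `<polygon>` regular polygon, stroke `#008000` → cut (S850, F1374). Machine vertices: (93.854,29.732) → (92.680,35.308) → (95.793,40.081) → (101.369,41.255) → (106.142,38.142) → (107.316,32.566) → (104.203,27.793) → (98.627,26.619) → (93.854,29.732). Closed: final G1 returns to the first vertex.

**Shape 5** — `<line>` line segment, stroke `#008000` → cut (S850, F1374). Machine vertices: (52.709,109.932) → (71.451,57.913). Open path.

(bCNC post)
(Date: synthetic)
G21
G90
G0 X148.037 Y31.321
M4 S850
G1 X126.118 Y42.903 F1374
G1 X64.213 Y75.364
G1 X32.555 Y94.659
M5
G0 X115.514 Y65.698
M4 S546
G1 X74.850 Y89.259 F1802
G1 X44.036 Y102.614
G1 X23.070 Y105.762
M5
G0 X14.560 Y85.700
M4 S850
G1 X57.071 Y85.700 F1374
G1 X57.071 Y75.873
G1 X14.560 Y75.873
G1 X14.560 Y85.700
M5
G0 X93.854 Y29.732
M4 S850
G1 X92.680 Y35.308 F1374
G1 X95.793 Y40.081
G1 X101.369 Y41.255
G1 X106.142 Y38.142
G1 X107.316 Y32.566
G1 X104.203 Y27.793
G1 X98.627 Y26.619
G1 X93.854 Y29.732
M5
G0 X52.709 Y109.932
M4 S850
G1 X71.451 Y57.913 F1374
M5
G0 X0.000 Y0.000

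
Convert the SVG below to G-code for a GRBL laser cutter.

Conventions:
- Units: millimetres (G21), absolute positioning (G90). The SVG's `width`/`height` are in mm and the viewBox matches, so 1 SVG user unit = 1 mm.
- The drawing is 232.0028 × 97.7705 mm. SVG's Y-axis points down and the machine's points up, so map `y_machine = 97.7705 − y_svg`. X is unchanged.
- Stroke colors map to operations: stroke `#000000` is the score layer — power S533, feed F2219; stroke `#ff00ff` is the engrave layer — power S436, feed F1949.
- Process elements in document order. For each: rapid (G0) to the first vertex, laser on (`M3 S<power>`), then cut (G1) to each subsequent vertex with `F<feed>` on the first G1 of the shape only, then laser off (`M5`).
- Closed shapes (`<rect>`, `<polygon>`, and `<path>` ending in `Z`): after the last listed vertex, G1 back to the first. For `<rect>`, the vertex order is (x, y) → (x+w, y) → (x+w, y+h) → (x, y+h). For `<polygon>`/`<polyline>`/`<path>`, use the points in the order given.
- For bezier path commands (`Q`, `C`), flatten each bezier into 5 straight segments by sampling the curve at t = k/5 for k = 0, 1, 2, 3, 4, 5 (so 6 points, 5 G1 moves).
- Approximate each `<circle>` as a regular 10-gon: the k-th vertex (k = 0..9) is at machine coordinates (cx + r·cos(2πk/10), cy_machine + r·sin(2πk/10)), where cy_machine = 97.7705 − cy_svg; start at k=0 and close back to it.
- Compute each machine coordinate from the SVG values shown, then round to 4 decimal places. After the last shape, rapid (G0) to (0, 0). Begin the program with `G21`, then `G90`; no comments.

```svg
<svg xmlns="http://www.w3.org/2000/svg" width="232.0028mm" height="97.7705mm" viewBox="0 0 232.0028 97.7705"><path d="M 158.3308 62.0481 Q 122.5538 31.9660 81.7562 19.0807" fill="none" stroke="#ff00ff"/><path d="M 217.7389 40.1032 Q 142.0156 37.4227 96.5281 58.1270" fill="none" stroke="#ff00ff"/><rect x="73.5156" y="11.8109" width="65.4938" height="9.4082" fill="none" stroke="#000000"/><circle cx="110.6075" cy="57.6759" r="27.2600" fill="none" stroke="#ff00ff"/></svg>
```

G21
G90
G0 X158.3308 Y35.7224
M3 S436
G1 X143.8192 Y47.0674 F1949
G1 X128.9059 Y57.0366
G1 X113.5910 Y65.6301
G1 X97.8744 Y72.8478
G1 X81.7562 Y78.6898
M5
G0 X217.7389 Y57.6673
M3 S436
G1 X188.6590 Y57.8041 F1949
G1 X161.9980 Y56.0701
G1 X137.7558 Y52.4654
G1 X115.9325 Y46.9898
G1 X96.5281 Y39.6435
M5
G0 X73.5156 Y85.9596
M3 S533
G1 X139.0094 Y85.9596 F2219
G1 X139.0094 Y76.5514
G1 X73.5156 Y76.5514
G1 X73.5156 Y85.9596
M5
G0 X137.8675 Y40.0946
M3 S436
G1 X132.6613 Y56.1176 F1949
G1 X119.0313 Y66.0204
G1 X102.1837 Y66.0204
G1 X88.5537 Y56.1176
G1 X83.3475 Y40.0946
G1 X88.5537 Y24.0716
G1 X102.1837 Y14.1688
G1 X119.0313 Y14.1688
G1 X132.6613 Y24.0716
G1 X137.8675 Y40.0946
M5
G0 X0.0000 Y0.0000

Since the viewBox matches the mm dimensions, user units are millimetres directly. The only transform is the Y-flip y_m = 97.7705 − y_svg.

Shape 1 is a quadratic bezier drawn with `<path>`. Its stroke #ff00ff means engrave at S436, F1949. After flipping Y the toolpath is (158.3308,35.7224) → (143.8192,47.0674) → (128.9059,57.0366) → (113.5910,65.6301) → (97.8744,72.8478) → (81.7562,78.6898).

Shape 2 is a quadratic bezier drawn with `<path>`. Its stroke #ff00ff means engrave at S436, F1949. After flipping Y the toolpath is (217.7389,57.6673) → (188.6590,57.8041) → (161.9980,56.0701) → (137.7558,52.4654) → (115.9325,46.9898) → (96.5281,39.6435).

Shape 3 is a rectangle drawn with `<rect>`. Its stroke #000000 means score at S533, F2219. After flipping Y the toolpath is (73.5156,85.9596) → (139.0094,85.9596) → (139.0094,76.5514) → (73.5156,76.5514) → (73.5156,85.9596), returning to the start.

Shape 4 is a circle drawn with `<circle>`. Its stroke #ff00ff means engrave at S436, F1949. After flipping Y the toolpath is (137.8675,40.0946) → (132.6613,56.1176) → (119.0313,66.0204) → (102.1837,66.0204) → (88.5537,56.1176) → (83.3475,40.0946) → (88.5537,24.0716) → (102.1837,14.1688) → (119.0313,14.1688) → (132.6613,24.0716) → (137.8675,40.0946), returning to the start.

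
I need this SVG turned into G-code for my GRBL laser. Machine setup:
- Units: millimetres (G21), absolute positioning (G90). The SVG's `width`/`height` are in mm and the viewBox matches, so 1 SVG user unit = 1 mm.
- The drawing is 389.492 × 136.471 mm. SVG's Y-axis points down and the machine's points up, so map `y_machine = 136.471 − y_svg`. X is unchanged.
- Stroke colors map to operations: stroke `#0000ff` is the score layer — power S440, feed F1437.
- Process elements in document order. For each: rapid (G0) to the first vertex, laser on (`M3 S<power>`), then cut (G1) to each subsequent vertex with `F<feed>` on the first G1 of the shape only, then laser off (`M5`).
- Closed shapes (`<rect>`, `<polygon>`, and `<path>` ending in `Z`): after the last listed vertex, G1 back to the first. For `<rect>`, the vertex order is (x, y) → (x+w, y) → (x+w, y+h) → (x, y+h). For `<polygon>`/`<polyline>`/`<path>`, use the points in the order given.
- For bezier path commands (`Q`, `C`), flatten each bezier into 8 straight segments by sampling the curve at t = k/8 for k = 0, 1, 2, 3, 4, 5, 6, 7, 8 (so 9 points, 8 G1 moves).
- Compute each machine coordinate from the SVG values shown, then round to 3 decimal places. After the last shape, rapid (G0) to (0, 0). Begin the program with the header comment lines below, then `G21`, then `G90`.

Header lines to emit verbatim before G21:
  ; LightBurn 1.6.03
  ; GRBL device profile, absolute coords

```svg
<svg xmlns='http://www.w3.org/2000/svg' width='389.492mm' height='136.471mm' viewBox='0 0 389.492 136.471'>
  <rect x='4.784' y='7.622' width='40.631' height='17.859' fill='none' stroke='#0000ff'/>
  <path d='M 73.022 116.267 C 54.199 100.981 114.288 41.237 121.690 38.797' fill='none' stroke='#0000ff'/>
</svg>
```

; LightBurn 1.6.03
; GRBL device profile, absolute coords
G21
G90
G0 X4.784 Y128.849
M3 S440
G1 X45.415 Y128.849 F1437
G1 X45.415 Y110.990
G1 X4.784 Y110.990
G1 X4.784 Y128.849
M5
G0 X73.022 Y20.204
M3 S440
G1 X69.405 Y27.821 F1437
G1 X71.645 Y38.414
G1 X78.197 Y50.790
G1 X87.522 Y63.756
G1 X98.075 Y76.120
G1 X108.316 Y86.690
G1 X116.702 Y94.272
G1 X121.690 Y97.674
M5
G0 X0.000 Y0.000

1 u = 1 mm; y_m = 136.471 − y.

[1] `<rect>` rectangle, #0000ff→score S440 F1437: (4.784,128.849) → (45.415,128.849) → (45.415,110.990) → (4.784,110.990) → (4.784,128.849) (closed)

[2] `<path>` cubic bezier, #0000ff→score S440 F1437: (73.022,20.204) → (69.405,27.821) → (71.645,38.414) → (78.197,50.790) → (87.522,63.756) → (98.075,76.120) → (108.316,86.690) → (116.702,94.272) → (121.690,97.674)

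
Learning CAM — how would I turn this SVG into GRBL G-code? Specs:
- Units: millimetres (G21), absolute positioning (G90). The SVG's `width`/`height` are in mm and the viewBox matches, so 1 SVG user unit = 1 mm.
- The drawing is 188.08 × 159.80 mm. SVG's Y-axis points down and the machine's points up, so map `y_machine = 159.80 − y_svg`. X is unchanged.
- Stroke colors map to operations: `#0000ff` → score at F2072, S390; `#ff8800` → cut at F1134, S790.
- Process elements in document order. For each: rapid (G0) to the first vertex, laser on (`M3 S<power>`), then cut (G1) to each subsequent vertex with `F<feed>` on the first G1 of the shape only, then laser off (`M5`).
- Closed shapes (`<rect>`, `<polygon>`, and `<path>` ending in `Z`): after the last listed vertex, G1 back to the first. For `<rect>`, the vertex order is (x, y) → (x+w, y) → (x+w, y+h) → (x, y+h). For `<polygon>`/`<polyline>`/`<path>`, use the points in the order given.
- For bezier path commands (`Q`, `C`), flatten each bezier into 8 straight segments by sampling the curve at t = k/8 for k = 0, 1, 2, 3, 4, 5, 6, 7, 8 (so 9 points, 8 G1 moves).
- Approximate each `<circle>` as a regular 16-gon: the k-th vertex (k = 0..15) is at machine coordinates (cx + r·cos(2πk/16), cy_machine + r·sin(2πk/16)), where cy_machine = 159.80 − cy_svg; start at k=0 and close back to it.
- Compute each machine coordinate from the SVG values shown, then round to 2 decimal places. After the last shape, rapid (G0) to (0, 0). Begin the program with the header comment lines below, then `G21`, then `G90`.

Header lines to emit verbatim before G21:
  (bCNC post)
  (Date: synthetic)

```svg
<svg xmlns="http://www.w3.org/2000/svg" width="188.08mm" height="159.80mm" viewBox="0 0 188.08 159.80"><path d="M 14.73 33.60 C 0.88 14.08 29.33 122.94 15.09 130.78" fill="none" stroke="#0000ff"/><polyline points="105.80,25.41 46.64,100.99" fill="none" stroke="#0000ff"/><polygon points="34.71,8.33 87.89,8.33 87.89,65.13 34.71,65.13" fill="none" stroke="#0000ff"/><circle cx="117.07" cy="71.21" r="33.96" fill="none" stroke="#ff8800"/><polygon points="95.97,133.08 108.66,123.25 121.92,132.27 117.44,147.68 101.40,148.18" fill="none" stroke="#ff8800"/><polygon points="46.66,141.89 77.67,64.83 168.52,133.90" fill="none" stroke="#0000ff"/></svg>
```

viewBox `0 0 188.08 159.80` with mm width/height → 1 unit = 1 mm. Flip: y_m = 159.80 − y_svg.

**Shape 1** — `<path>` cubic bezier, stroke `#0000ff` → score (S390, F2072). Control points (SVG): P0=(14.73,33.60), P1=(0.88,14.08), P2=(29.33,122.94), P3=(15.09,130.78); sampled at t=k/8. Machine vertices: (14.73,126.20) → (11.35,127.95) → (10.95,120.35) → (12.51,106.10) → (15.06,87.87) → (17.58,68.36) → (19.09,50.26) → (18.59,36.25) → (15.09,29.02). Open path.

**Shape 2** — `<polyline>` line segment, stroke `#0000ff` → score (S390, F2072). Machine vertices: (105.80,134.39) → (46.64,58.81). Open path.

**Shape 3** — `<polygon>` rectangle, stroke `#0000ff` → score (S390, F2072). Machine vertices: (34.71,151.47) → (87.89,151.47) → (87.89,94.67) → (34.71,94.67) → (34.71,151.47). Closed: final G1 returns to the first vertex.

**Shape 4** — `<circle>` circle, stroke `#ff8800` → cut (S790, F1134). Machine vertices: (151.03,88.59) → (148.44,101.59) → (141.08,112.60) → (130.07,119.96) → (117.07,122.55) → (104.07,119.96) → (93.06,112.60) → (85.70,101.59) → (83.11,88.59) → (85.70,75.59) → (93.06,64.58) → (104.07,57.22) → (117.07,54.63) → (130.07,57.22) → (141.08,64.58) → (148.44,75.59) → (151.03,88.59). Closed: final G1 returns to the first vertex.

**Shape 5** — `<polygon>` regular polygon, stroke `#ff8800` → cut (S790, F1134). Machine vertices: (95.97,26.72) → (108.66,36.55) → (121.92,27.53) → (117.44,12.12) → (101.40,11.62) → (95.97,26.72). Closed: final G1 returns to the first vertex.

**Shape 6** — `<polygon>` closed polygon, stroke `#0000ff` → score (S390, F2072). Machine vertices: (46.66,17.91) → (77.67,94.97) → (168.52,25.90) → (46.66,17.91). Closed: final G1 returns to the first vertex.

(bCNC post)
(Date: synthetic)
G21
G90
G0 X14.73 Y126.20
M3 S390
G1 X11.35 Y127.95 F2072
G1 X10.95 Y120.35
G1 X12.51 Y106.10
G1 X15.06 Y87.87
G1 X17.58 Y68.36
G1 X19.09 Y50.26
G1 X18.59 Y36.25
G1 X15.09 Y29.02
M5
G0 X105.80 Y134.39
M3 S390
G1 X46.64 Y58.81 F2072
M5
G0 X34.71 Y151.47
M3 S390
G1 X87.89 Y151.47 F2072
G1 X87.89 Y94.67
G1 X34.71 Y94.67
G1 X34.71 Y151.47
M5
G0 X151.03 Y88.59
M3 S790
G1 X148.44 Y101.59 F1134
G1 X141.08 Y112.60
G1 X130.07 Y119.96
G1 X117.07 Y122.55
G1 X104.07 Y119.96
G1 X93.06 Y112.60
G1 X85.70 Y101.59
G1 X83.11 Y88.59
G1 X85.70 Y75.59
G1 X93.06 Y64.58
G1 X104.07 Y57.22
G1 X117.07 Y54.63
G1 X130.07 Y57.22
G1 X141.08 Y64.58
G1 X148.44 Y75.59
G1 X151.03 Y88.59
M5
G0 X95.97 Y26.72
M3 S790
G1 X108.66 Y36.55 F1134
G1 X121.92 Y27.53
G1 X117.44 Y12.12
G1 X101.40 Y11.62
G1 X95.97 Y26.72
M5
G0 X46.66 Y17.91
M3 S390
G1 X77.67 Y94.97 F2072
G1 X168.52 Y25.90
G1 X46.66 Y17.91
M5
G0 X0.00 Y0.00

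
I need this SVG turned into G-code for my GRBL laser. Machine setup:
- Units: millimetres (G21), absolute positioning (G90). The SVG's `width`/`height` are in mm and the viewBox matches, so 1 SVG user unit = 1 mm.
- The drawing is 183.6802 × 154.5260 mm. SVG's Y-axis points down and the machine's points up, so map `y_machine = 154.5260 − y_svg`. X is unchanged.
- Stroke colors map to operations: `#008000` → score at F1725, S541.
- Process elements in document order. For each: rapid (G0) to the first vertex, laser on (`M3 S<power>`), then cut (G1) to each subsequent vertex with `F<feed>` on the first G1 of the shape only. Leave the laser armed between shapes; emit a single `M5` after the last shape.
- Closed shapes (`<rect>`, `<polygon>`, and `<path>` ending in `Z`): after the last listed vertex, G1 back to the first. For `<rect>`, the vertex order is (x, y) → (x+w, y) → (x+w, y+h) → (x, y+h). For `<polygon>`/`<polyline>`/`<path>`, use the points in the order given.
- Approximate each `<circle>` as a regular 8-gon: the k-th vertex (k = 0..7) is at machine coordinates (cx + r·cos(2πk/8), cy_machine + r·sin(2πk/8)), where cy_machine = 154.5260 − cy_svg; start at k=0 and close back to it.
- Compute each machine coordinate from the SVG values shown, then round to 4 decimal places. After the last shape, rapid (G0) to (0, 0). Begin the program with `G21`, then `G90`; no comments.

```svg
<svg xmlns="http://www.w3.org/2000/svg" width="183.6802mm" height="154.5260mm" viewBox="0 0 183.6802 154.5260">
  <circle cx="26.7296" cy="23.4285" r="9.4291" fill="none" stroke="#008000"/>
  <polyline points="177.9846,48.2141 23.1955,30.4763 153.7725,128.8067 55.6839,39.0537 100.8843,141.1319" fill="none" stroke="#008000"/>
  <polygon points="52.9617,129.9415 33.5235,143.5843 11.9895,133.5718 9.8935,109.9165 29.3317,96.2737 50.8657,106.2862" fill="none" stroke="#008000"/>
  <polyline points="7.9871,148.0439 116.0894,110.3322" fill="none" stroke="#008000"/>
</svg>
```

G21
G90
G0 X36.1587 Y131.0975
M3 S541
G1 X33.3970 Y137.7649 F1725
G1 X26.7296 Y140.5266
G1 X20.0622 Y137.7649
G1 X17.3005 Y131.0975
G1 X20.0622 Y124.4301
G1 X26.7296 Y121.6684
G1 X33.3970 Y124.4301
G1 X36.1587 Y131.0975
G0 X177.9846 Y106.3119
M3 S541
G1 X23.1955 Y124.0497 F1725
G1 X153.7725 Y25.7193
G1 X55.6839 Y115.4723
G1 X100.8843 Y13.3941
G0 X52.9617 Y24.5845
M3 S541
G1 X33.5235 Y10.9417 F1725
G1 X11.9895 Y20.9542
G1 X9.8935 Y44.6095
G1 X29.3317 Y58.2523
G1 X50.8657 Y48.2398
G1 X52.9617 Y24.5845
G0 X7.9871 Y6.4821
M3 S541
G1 X116.0894 Y44.1938 F1725
M5
G0 X0.0000 Y0.0000

Since the viewBox matches the mm dimensions, user units are millimetres directly. The only transform is the Y-flip y_m = 154.5260 − y_svg.

Shape 1 is a circle drawn with `<circle>`. Its stroke #008000 means score at S541, F1725. After flipping Y the toolpath is (36.1587,131.0975) → (33.3970,137.7649) → (26.7296,140.5266) → (20.0622,137.7649) → (17.3005,131.0975) → (20.0622,124.4301) → (26.7296,121.6684) → (33.3970,124.4301) → (36.1587,131.0975), returning to the start.

Shape 2 is a open polyline drawn with `<polyline>`. Its stroke #008000 means score at S541, F1725. After flipping Y the toolpath is (177.9846,106.3119) → (23.1955,124.0497) → (153.7725,25.7193) → (55.6839,115.4723) → (100.8843,13.3941).

Shape 3 is a regular polygon drawn with `<polygon>`. Its stroke #008000 means score at S541, F1725. After flipping Y the toolpath is (52.9617,24.5845) → (33.5235,10.9417) → (11.9895,20.9542) → (9.8935,44.6095) → (29.3317,58.2523) → (50.8657,48.2398) → (52.9617,24.5845), returning to the start.

Shape 4 is a line segment drawn with `<polyline>`. Its stroke #008000 means score at S541, F1725. After flipping Y the toolpath is (7.9871,6.4821) → (116.0894,44.1938).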